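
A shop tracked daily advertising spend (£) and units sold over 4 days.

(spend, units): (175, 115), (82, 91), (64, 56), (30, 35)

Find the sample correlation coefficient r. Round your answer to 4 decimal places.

n = 4, Σx = 351, Σy = 297, Σx² = 42345, Σy² = 25867, Σxy = 32221
nΣxy − ΣxΣy = 128884 − 104247 = 24637
nΣx² − (Σx)² = 169380 − 123201 = 46179; nΣy² − (Σy)² = 103468 − 88209 = 15259
r = 24637 / √(46179 × 15259) = 24637 / 26545.1570 ≈ 0.9281

0.9281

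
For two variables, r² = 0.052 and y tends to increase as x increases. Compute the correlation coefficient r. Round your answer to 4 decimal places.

0.2280

|r| = √0.052 = 0.2280
The association is positive, so r = 0.2280.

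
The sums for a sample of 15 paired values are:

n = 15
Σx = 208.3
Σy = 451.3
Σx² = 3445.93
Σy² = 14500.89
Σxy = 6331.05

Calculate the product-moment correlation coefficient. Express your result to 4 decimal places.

0.0896

r = (nΣxy − ΣxΣy) / √[(nΣx² − (Σx)²)(nΣy² − (Σy)²)]
Numerator: 15×6331.05 − 208.3×451.3 = 959.96
Denominator: √[(51688.95 − 43388.89)(217513.35 − 203671.69)] = √[8300.06 × 13841.66] = 10718.5171
r = 959.96 / 10718.5171 ≈ 0.0896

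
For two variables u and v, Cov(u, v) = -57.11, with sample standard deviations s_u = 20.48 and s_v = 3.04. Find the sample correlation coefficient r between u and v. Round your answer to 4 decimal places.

r = Cov(u,v) / (s_u · s_v) = -57.11 / (20.48 × 3.04)
  = -57.11 / 62.2592 ≈ -0.9173

-0.9173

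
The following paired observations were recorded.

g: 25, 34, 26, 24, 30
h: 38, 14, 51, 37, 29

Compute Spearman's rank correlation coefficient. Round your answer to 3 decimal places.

Rank g: 2, 5, 3, 1, 4
Rank h: 4, 1, 5, 3, 2
d = rank(g) − rank(h): -2, 4, -2, -2, 2; Σd² = 32
ρ = 1 − 6Σd² / [n(n²−1)] = 1 − 6×32 / (5×24) = 1 − 192/120 ≈ -0.600

-0.600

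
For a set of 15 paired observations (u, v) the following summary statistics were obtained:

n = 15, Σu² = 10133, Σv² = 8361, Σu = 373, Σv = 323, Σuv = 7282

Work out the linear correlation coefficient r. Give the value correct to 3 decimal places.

-0.683

r = (nΣuv − ΣuΣv) / √[(nΣu² − (Σu)²)(nΣv² − (Σv)²)]
Numerator: 15×7282 − 373×323 = -11249
Denominator: √[(151995 − 139129)(125415 − 104329)] = √[12866 × 21086] = 16470.9586
r = -11249 / 16470.9586 ≈ -0.683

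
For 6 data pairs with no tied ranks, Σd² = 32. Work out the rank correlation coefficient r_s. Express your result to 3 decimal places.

ρ = 1 − 6Σd² / [n(n²−1)] = 1 − 6×32 / (6×35)
  = 1 − 192/210 = 1 − 0.9143 ≈ 0.086

0.086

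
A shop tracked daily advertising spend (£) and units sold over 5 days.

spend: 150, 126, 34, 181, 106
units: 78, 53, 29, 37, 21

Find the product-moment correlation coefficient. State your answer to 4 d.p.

n = 5, Σx = 597, Σy = 218, Σx² = 83529, Σy² = 11544, Σxy = 28287
nΣxy − ΣxΣy = 141435 − 130146 = 11289
nΣx² − (Σx)² = 417645 − 356409 = 61236; nΣy² − (Σy)² = 57720 − 47524 = 10196
r = 11289 / √(61236 × 10196) = 11289 / 24987.2419 ≈ 0.4518

0.4518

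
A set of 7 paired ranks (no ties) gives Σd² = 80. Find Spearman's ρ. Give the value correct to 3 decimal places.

ρ = 1 − 6Σd² / [n(n²−1)] = 1 − 6×80 / (7×48)
  = 1 − 480/336 = 1 − 1.4286 ≈ -0.429

-0.429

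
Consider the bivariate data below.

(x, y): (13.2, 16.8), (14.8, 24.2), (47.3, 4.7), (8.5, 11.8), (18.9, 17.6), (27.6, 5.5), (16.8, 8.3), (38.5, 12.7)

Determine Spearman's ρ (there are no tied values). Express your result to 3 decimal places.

-0.476

Rank x: 2, 3, 8, 1, 5, 6, 4, 7
Rank y: 6, 8, 1, 4, 7, 2, 3, 5
d = rank(x) − rank(y): -4, -5, 7, -3, -2, 4, 1, 2; Σd² = 124
ρ = 1 − 6Σd² / [n(n²−1)] = 1 − 6×124 / (8×63) = 1 − 744/504 ≈ -0.476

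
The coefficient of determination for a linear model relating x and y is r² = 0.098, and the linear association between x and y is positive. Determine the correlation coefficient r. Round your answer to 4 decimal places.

0.3130

|r| = √0.098 = 0.3130
The association is positive, so r = 0.3130.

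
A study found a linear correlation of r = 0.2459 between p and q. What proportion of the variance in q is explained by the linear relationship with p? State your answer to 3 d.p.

0.060

r² = (0.2459)² = 0.060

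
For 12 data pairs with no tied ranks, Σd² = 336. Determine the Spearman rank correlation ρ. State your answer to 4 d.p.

-0.1748

ρ = 1 − 6Σd² / [n(n²−1)] = 1 − 6×336 / (12×143)
  = 1 − 2016/1716 = 1 − 1.17483 ≈ -0.1748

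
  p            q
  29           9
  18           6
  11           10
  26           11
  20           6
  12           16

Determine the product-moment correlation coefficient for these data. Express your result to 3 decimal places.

-0.328

n = 6, Σp = 116, Σq = 58, Σp² = 2506, Σq² = 630, Σpq = 1077
nΣpq − ΣpΣq = 6462 − 6728 = -266
nΣp² − (Σp)² = 15036 − 13456 = 1580; nΣq² − (Σq)² = 3780 − 3364 = 416
r = -266 / √(1580 × 416) = -266 / 810.7281 ≈ -0.328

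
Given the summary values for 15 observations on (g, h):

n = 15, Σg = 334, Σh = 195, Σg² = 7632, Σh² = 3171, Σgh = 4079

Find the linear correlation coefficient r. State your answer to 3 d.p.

r = (nΣgh − ΣgΣh) / √[(nΣg² − (Σg)²)(nΣh² − (Σh)²)]
Numerator: 15×4079 − 334×195 = -3945
Denominator: √[(114480 − 111556)(47565 − 38025)] = √[2924 × 9540] = 5281.5679
r = -3945 / 5281.5679 ≈ -0.747

-0.747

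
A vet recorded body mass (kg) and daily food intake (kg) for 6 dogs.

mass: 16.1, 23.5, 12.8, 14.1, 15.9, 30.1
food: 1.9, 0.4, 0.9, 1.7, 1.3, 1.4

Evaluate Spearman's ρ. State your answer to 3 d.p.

Rank mass: 4, 5, 1, 2, 3, 6
Rank food: 6, 1, 2, 5, 3, 4
d = rank(mass) − rank(food): -2, 4, -1, -3, 0, 2; Σd² = 34
ρ = 1 − 6Σd² / [n(n²−1)] = 1 − 6×34 / (6×35) = 1 − 204/210 ≈ 0.029

0.029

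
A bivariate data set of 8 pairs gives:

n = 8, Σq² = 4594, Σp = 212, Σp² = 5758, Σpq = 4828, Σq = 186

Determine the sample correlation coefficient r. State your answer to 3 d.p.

r = (nΣpq − ΣpΣq) / √[(nΣp² − (Σp)²)(nΣq² − (Σq)²)]
Numerator: 8×4828 − 212×186 = -808
Denominator: √[(46064 − 44944)(36752 − 34596)] = √[1120 × 2156] = 1553.9369
r = -808 / 1553.9369 ≈ -0.520

-0.520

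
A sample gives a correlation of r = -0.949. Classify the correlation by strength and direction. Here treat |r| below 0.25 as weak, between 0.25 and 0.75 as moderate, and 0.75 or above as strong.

r = -0.949 < 0 so the relationship is negative.
|r| = 0.949, which falls in the strong range.

strong negative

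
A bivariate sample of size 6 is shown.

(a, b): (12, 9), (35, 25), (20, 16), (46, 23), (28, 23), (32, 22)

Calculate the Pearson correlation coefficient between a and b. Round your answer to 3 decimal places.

n = 6, Σa = 173, Σb = 118, Σa² = 5693, Σb² = 2504, Σab = 3709
nΣab − ΣaΣb = 22254 − 20414 = 1840
nΣa² − (Σa)² = 34158 − 29929 = 4229; nΣb² − (Σb)² = 15024 − 13924 = 1100
r = 1840 / √(4229 × 1100) = 1840 / 2156.8264 ≈ 0.853

0.853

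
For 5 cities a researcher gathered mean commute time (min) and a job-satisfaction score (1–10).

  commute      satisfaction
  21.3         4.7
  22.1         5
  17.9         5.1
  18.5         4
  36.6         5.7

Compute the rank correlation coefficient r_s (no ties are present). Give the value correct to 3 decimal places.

Rank commute: 3, 4, 1, 2, 5
Rank satisfaction: 2, 3, 4, 1, 5
d = rank(commute) − rank(satisfaction): 1, 1, -3, 1, 0; Σd² = 12
ρ = 1 − 6Σd² / [n(n²−1)] = 1 − 6×12 / (5×24) = 1 − 72/120 ≈ 0.400

0.400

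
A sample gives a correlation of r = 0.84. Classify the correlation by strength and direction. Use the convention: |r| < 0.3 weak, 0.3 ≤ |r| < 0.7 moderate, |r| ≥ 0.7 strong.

strong positive

r = 0.84 > 0 so the relationship is positive.
|r| = 0.84, which falls in the strong range.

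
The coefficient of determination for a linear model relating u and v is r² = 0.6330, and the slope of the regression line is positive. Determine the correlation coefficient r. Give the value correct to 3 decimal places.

|r| = √0.6330 = 0.796
The association is positive, so r = 0.796.

0.796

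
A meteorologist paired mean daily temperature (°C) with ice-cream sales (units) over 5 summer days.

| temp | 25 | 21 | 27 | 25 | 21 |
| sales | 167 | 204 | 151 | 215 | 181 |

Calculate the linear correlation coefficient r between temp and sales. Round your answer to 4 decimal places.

n = 5, Σx = 119, Σy = 918, Σx² = 2861, Σy² = 171292, Σxy = 21712
nΣxy − ΣxΣy = 108560 − 109242 = -682
nΣx² − (Σx)² = 14305 − 14161 = 144; nΣy² − (Σy)² = 856460 − 842724 = 13736
r = -682 / √(144 × 13736) = -682 / 1406.4082 ≈ -0.4849

-0.4849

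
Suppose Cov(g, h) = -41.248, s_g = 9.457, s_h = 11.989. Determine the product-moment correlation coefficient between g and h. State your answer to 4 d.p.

-0.3638

r = Cov(g,h) / (s_g · s_h) = -41.248 / (9.457 × 11.989)
  = -41.248 / 113.3800 ≈ -0.3638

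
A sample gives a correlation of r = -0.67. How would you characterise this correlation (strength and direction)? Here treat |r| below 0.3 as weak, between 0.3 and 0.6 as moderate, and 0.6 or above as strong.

strong negative

r = -0.67 < 0 so the relationship is negative.
|r| = 0.67, which falls in the strong range.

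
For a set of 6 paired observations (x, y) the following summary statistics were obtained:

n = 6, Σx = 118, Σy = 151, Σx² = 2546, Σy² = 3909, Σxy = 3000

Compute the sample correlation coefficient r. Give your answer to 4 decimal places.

0.1937

r = (nΣxy − ΣxΣy) / √[(nΣx² − (Σx)²)(nΣy² − (Σy)²)]
Numerator: 6×3000 − 118×151 = 182
Denominator: √[(15276 − 13924)(23454 − 22801)] = √[1352 × 653] = 939.6042
r = 182 / 939.6042 ≈ 0.1937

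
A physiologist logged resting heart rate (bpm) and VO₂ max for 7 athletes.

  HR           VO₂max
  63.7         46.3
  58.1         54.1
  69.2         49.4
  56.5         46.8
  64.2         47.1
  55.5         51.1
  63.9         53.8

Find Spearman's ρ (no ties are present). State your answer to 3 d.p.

-0.071

Rank HR: 4, 3, 7, 2, 6, 1, 5
Rank VO₂max: 1, 7, 4, 2, 3, 5, 6
d = rank(HR) − rank(VO₂max): 3, -4, 3, 0, 3, -4, -1; Σd² = 60
ρ = 1 − 6Σd² / [n(n²−1)] = 1 − 6×60 / (7×48) = 1 − 360/336 ≈ -0.071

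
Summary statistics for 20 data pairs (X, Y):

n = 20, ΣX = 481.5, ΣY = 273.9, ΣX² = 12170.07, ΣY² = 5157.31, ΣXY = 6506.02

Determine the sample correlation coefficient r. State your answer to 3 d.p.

-0.098

r = (nΣXY − ΣXΣY) / √[(nΣX² − (ΣX)²)(nΣY² − (ΣY)²)]
Numerator: 20×6506.02 − 481.5×273.9 = -1762.45
Denominator: √[(243401.4 − 231842.25)(103146.2 − 75021.21)] = √[11559.15 × 28124.99] = 18030.5568
r = -1762.45 / 18030.5568 ≈ -0.098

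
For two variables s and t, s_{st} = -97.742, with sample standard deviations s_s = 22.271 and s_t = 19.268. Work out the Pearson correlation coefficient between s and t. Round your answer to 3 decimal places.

-0.228

r = Cov(s,t) / (s_s · s_t) = -97.742 / (22.271 × 19.268)
  = -97.742 / 429.1176 ≈ -0.228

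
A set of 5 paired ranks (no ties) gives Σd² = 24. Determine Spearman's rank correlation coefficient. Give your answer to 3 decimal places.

-0.200

ρ = 1 − 6Σd² / [n(n²−1)] = 1 − 6×24 / (5×24)
  = 1 − 144/120 = 1 − 1.2000 ≈ -0.200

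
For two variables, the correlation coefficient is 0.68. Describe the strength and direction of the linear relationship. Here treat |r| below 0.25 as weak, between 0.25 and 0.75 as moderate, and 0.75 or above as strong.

moderate positive

r = 0.68 > 0 so the relationship is positive.
|r| = 0.68, which falls in the moderate range.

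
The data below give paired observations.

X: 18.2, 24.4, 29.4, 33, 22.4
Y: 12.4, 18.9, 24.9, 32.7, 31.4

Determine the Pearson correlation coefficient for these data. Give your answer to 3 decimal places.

n = 5, ΣX = 127.4, ΣY = 120.3, ΣX² = 3381.72, ΣY² = 3186.23, ΣXY = 3201.36
nΣXY − ΣXΣY = 16006.8 − 15326.22 = 680.58
nΣX² − (ΣX)² = 16908.6 − 16230.76 = 677.84; nΣY² − (ΣY)² = 15931.15 − 14472.09 = 1459.06
r = 680.58 / √(677.84 × 1459.06) = 680.58 / 994.4894 ≈ 0.684

0.684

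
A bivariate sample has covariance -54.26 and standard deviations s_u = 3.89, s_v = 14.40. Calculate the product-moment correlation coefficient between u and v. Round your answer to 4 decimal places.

r = Cov(u,v) / (s_u · s_v) = -54.26 / (3.89 × 14.40)
  = -54.26 / 56.0160 ≈ -0.9687

-0.9687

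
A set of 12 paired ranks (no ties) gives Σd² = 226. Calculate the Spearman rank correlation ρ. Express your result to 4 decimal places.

ρ = 1 − 6Σd² / [n(n²−1)] = 1 − 6×226 / (12×143)
  = 1 − 1356/1716 = 1 − 0.79021 ≈ 0.2098

0.2098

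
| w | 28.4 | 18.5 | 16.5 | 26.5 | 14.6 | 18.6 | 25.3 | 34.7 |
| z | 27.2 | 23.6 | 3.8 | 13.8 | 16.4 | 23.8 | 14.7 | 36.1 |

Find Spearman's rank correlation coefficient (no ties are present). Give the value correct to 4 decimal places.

Rank w: 7, 3, 2, 6, 1, 4, 5, 8
Rank z: 7, 5, 1, 2, 4, 6, 3, 8
d = rank(w) − rank(z): 0, -2, 1, 4, -3, -2, 2, 0; Σd² = 38
ρ = 1 − 6Σd² / [n(n²−1)] = 1 − 6×38 / (8×63) = 1 − 228/504 ≈ 0.5476

0.5476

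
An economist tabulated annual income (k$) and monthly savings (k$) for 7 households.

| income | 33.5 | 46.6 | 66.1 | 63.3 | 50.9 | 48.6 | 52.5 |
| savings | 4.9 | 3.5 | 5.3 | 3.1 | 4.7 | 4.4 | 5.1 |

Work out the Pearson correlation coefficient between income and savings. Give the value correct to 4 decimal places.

-0.1163

n = 7, Σx = 361.5, Σy = 31, Σx² = 19378.93, Σy² = 141.42, Σxy = 1594.63
nΣxy − ΣxΣy = 11162.41 − 11206.5 = -44.09
nΣx² − (Σx)² = 135652.51 − 130682.25 = 4970.26; nΣy² − (Σy)² = 989.94 − 961 = 28.94
r = -44.09 / √(4970.26 × 28.94) = -44.09 / 379.2616 ≈ -0.1163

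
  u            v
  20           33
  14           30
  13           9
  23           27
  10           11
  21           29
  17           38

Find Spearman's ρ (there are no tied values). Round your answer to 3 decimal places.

0.357

Rank u: 5, 3, 2, 7, 1, 6, 4
Rank v: 6, 5, 1, 3, 2, 4, 7
d = rank(u) − rank(v): -1, -2, 1, 4, -1, 2, -3; Σd² = 36
ρ = 1 − 6Σd² / [n(n²−1)] = 1 − 6×36 / (7×48) = 1 − 216/336 ≈ 0.357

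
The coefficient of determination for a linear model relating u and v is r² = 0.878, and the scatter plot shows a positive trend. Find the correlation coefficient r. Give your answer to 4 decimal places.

|r| = √0.878 = 0.9370
The association is positive, so r = 0.9370.

0.9370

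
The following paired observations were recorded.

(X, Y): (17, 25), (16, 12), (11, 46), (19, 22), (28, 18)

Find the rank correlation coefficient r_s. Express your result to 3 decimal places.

Rank X: 3, 2, 1, 4, 5
Rank Y: 4, 1, 5, 3, 2
d = rank(X) − rank(Y): -1, 1, -4, 1, 3; Σd² = 28
ρ = 1 − 6Σd² / [n(n²−1)] = 1 − 6×28 / (5×24) = 1 − 168/120 ≈ -0.400

-0.400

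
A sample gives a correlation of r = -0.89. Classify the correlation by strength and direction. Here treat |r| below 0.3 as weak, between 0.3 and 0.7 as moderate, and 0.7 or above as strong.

strong negative

r = -0.89 < 0 so the relationship is negative.
|r| = 0.89, which falls in the strong range.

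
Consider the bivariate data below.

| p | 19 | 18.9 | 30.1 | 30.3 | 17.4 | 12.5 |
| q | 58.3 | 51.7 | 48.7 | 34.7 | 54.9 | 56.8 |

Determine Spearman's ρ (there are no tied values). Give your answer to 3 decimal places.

Rank p: 4, 3, 5, 6, 2, 1
Rank q: 6, 3, 2, 1, 4, 5
d = rank(p) − rank(q): -2, 0, 3, 5, -2, -4; Σd² = 58
ρ = 1 − 6Σd² / [n(n²−1)] = 1 − 6×58 / (6×35) = 1 − 348/210 ≈ -0.657

-0.657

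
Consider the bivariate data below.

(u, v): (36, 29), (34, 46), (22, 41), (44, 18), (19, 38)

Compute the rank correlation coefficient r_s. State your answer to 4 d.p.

-0.6000

Rank u: 4, 3, 2, 5, 1
Rank v: 2, 5, 4, 1, 3
d = rank(u) − rank(v): 2, -2, -2, 4, -2; Σd² = 32
ρ = 1 − 6Σd² / [n(n²−1)] = 1 − 6×32 / (5×24) = 1 − 192/120 ≈ -0.6000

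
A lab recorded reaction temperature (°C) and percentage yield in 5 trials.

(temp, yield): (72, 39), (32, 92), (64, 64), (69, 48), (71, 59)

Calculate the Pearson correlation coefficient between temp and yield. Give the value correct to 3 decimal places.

n = 5, Σx = 308, Σy = 302, Σx² = 20106, Σy² = 19866, Σxy = 17349
nΣxy − ΣxΣy = 86745 − 93016 = -6271
nΣx² − (Σx)² = 100530 − 94864 = 5666; nΣy² − (Σy)² = 99330 − 91204 = 8126
r = -6271 / √(5666 × 8126) = -6271 / 6785.4194 ≈ -0.924

-0.924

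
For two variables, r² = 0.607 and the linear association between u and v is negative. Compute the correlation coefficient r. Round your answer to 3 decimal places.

|r| = √0.607 = 0.779
The association is negative, so r = −0.779.

-0.779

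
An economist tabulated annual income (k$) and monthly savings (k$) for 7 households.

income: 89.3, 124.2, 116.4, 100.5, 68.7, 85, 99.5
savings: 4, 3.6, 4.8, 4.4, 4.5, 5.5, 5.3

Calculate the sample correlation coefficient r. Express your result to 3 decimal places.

-0.334

n = 7, Σx = 683.6, Σy = 32.1, Σx² = 68894.28, Σy² = 149.95, Σxy = 3109.24
nΣxy − ΣxΣy = 21764.68 − 21943.56 = -178.88
nΣx² − (Σx)² = 482259.96 − 467308.96 = 14951; nΣy² − (Σy)² = 1049.65 − 1030.41 = 19.24
r = -178.88 / √(14951 × 19.24) = -178.88 / 536.3369 ≈ -0.334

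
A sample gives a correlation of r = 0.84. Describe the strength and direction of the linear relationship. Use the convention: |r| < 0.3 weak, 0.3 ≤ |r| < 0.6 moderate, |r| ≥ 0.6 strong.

r = 0.84 > 0 so the relationship is positive.
|r| = 0.84, which falls in the strong range.

strong positive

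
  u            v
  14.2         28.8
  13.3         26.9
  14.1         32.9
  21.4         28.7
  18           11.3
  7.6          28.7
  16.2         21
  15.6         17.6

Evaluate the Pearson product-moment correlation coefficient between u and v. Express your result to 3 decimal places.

n = 8, Σu = 120.4, Σv = 195.9, Σu² = 1922.86, Σv² = 5161.29, Σuv = 2881.08
nΣuv − ΣuΣv = 23048.64 − 23586.36 = -537.72
nΣu² − (Σu)² = 15382.88 − 14496.16 = 886.72; nΣv² − (Σv)² = 41290.32 − 38376.81 = 2913.51
r = -537.72 / √(886.72 × 2913.51) = -537.72 / 1607.3169 ≈ -0.335

-0.335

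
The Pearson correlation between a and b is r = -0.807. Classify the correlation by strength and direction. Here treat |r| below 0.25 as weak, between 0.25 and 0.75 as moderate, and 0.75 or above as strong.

strong negative

r = -0.807 < 0 so the relationship is negative.
|r| = 0.807, which falls in the strong range.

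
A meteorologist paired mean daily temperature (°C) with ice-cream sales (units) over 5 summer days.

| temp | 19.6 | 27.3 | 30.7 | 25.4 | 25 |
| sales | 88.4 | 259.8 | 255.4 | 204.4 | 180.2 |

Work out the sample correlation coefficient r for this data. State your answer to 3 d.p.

0.944

n = 5, Σx = 128, Σy = 988.2, Σx² = 3342.1, Σy² = 214791.16, Σxy = 26362.72
nΣxy − ΣxΣy = 131813.6 − 126489.6 = 5324
nΣx² − (Σx)² = 16710.5 − 16384 = 326.5; nΣy² − (Σy)² = 1073955.8 − 976539.24 = 97416.56
r = 5324 / √(326.5 × 97416.56) = 5324 / 5639.7258 ≈ 0.944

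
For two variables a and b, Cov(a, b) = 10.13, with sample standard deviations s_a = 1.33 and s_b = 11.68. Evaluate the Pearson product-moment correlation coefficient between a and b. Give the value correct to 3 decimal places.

0.652

r = Cov(a,b) / (s_a · s_b) = 10.13 / (1.33 × 11.68)
  = 10.13 / 15.5344 ≈ 0.652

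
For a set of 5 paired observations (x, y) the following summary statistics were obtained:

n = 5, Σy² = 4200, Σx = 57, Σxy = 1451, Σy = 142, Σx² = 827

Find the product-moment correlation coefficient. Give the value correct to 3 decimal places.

r = (nΣxy − ΣxΣy) / √[(nΣx² − (Σx)²)(nΣy² − (Σy)²)]
Numerator: 5×1451 − 57×142 = -839
Denominator: √[(4135 − 3249)(21000 − 20164)] = √[886 × 836] = 860.6370
r = -839 / 860.6370 ≈ -0.975

-0.975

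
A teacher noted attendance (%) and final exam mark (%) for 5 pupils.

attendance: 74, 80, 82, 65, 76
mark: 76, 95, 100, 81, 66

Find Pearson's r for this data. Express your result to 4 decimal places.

0.5102

n = 5, Σx = 377, Σy = 418, Σx² = 28601, Σy² = 35718, Σxy = 31705
nΣxy − ΣxΣy = 158525 − 157586 = 939
nΣx² − (Σx)² = 143005 − 142129 = 876; nΣy² − (Σy)² = 178590 − 174724 = 3866
r = 939 / √(876 × 3866) = 939 / 1840.2761 ≈ 0.5102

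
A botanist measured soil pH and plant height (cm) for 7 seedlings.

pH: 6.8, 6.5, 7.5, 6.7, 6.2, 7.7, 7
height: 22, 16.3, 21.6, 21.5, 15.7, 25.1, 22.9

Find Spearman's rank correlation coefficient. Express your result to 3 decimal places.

0.893

Rank pH: 4, 2, 6, 3, 1, 7, 5
Rank height: 5, 2, 4, 3, 1, 7, 6
d = rank(pH) − rank(height): -1, 0, 2, 0, 0, 0, -1; Σd² = 6
ρ = 1 − 6Σd² / [n(n²−1)] = 1 − 6×6 / (7×48) = 1 − 36/336 ≈ 0.893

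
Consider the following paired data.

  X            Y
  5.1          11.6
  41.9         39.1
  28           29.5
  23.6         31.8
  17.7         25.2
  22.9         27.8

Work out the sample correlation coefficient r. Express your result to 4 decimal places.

n = 6, ΣX = 139.2, ΣY = 165, ΣX² = 3960.28, ΣY² = 4952.74, ΣXY = 4356.59
nΣXY − ΣXΣY = 26139.54 − 22968 = 3171.54
nΣX² − (ΣX)² = 23761.68 − 19376.64 = 4385.04; nΣY² − (ΣY)² = 29716.44 − 27225 = 2491.44
r = 3171.54 / √(4385.04 × 2491.44) = 3171.54 / 3305.3085 ≈ 0.9595

0.9595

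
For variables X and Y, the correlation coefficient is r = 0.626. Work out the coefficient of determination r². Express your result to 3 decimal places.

0.392

r² = (0.626)² = 0.392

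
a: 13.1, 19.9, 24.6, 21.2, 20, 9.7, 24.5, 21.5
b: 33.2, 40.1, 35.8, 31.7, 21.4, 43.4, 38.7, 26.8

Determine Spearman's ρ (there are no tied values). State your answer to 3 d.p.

Rank a: 2, 3, 8, 5, 4, 1, 7, 6
Rank b: 4, 7, 5, 3, 1, 8, 6, 2
d = rank(a) − rank(b): -2, -4, 3, 2, 3, -7, 1, 4; Σd² = 108
ρ = 1 − 6Σd² / [n(n²−1)] = 1 − 6×108 / (8×63) = 1 − 648/504 ≈ -0.286

-0.286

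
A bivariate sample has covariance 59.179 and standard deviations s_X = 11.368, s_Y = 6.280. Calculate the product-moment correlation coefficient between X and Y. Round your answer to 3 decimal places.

r = Cov(X,Y) / (s_X · s_Y) = 59.179 / (11.368 × 6.280)
  = 59.179 / 71.3910 ≈ 0.829

0.829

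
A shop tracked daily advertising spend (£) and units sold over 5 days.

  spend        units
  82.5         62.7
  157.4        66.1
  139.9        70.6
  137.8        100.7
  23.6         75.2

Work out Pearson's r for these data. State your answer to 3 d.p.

0.145

n = 5, Σx = 541.2, Σy = 375.3, Σx² = 70698.82, Σy² = 29080.39, Σxy = 41105.01
nΣxy − ΣxΣy = 205525.05 − 203112.36 = 2412.69
nΣx² − (Σx)² = 353494.1 − 292897.44 = 60596.66; nΣy² − (Σy)² = 145401.95 − 140850.09 = 4551.86
r = 2412.69 / √(60596.66 × 4551.86) = 2412.69 / 16608.0557 ≈ 0.145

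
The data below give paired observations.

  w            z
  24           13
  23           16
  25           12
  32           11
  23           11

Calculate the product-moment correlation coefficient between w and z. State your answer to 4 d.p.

-0.4846

n = 5, Σw = 127, Σz = 63, Σw² = 3283, Σz² = 811, Σwz = 1585
nΣwz − ΣwΣz = 7925 − 8001 = -76
nΣw² − (Σw)² = 16415 − 16129 = 286; nΣz² − (Σz)² = 4055 − 3969 = 86
r = -76 / √(286 × 86) = -76 / 156.8311 ≈ -0.4846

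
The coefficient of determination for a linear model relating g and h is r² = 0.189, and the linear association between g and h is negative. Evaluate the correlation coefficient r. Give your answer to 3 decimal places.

|r| = √0.189 = 0.435
The association is negative, so r = −0.435.

-0.435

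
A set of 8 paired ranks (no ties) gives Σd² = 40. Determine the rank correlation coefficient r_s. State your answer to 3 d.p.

0.524

ρ = 1 − 6Σd² / [n(n²−1)] = 1 − 6×40 / (8×63)
  = 1 − 240/504 = 1 − 0.4762 ≈ 0.524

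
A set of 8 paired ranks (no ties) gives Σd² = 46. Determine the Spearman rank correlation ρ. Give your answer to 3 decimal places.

0.452

ρ = 1 − 6Σd² / [n(n²−1)] = 1 − 6×46 / (8×63)
  = 1 − 276/504 = 1 − 0.5476 ≈ 0.452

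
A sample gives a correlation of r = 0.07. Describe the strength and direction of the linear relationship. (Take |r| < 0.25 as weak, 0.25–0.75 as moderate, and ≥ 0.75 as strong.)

r = 0.07 > 0 so the relationship is positive.
|r| = 0.07, which falls in the weak range.

weak positive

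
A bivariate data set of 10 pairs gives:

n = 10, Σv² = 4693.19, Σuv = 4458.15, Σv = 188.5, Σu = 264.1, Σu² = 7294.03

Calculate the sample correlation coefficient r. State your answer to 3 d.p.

r = (nΣuv − ΣuΣv) / √[(nΣu² − (Σu)²)(nΣv² − (Σv)²)]
Numerator: 10×4458.15 − 264.1×188.5 = -5201.35
Denominator: √[(72940.3 − 69748.81)(46931.9 − 35532.25)] = √[3191.49 × 11399.65] = 6031.7385
r = -5201.35 / 6031.7385 ≈ -0.862

-0.862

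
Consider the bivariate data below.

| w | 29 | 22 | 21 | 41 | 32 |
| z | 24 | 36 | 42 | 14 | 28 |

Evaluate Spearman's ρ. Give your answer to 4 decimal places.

-0.9000

Rank w: 3, 2, 1, 5, 4
Rank z: 2, 4, 5, 1, 3
d = rank(w) − rank(z): 1, -2, -4, 4, 1; Σd² = 38
ρ = 1 − 6Σd² / [n(n²−1)] = 1 − 6×38 / (5×24) = 1 − 228/120 ≈ -0.9000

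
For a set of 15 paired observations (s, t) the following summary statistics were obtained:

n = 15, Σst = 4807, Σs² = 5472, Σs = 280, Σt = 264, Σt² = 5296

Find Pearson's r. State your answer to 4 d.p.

-0.3031

r = (nΣst − ΣsΣt) / √[(nΣs² − (Σs)²)(nΣt² − (Σt)²)]
Numerator: 15×4807 − 280×264 = -1815
Denominator: √[(82080 − 78400)(79440 − 69696)] = √[3680 × 9744] = 5988.1483
r = -1815 / 5988.1483 ≈ -0.3031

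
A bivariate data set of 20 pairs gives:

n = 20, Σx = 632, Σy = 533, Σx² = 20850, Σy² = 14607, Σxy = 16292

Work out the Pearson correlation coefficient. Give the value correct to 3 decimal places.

-0.926

r = (nΣxy − ΣxΣy) / √[(nΣx² − (Σx)²)(nΣy² − (Σy)²)]
Numerator: 20×16292 − 632×533 = -11016
Denominator: √[(417000 − 399424)(292140 − 284089)] = √[17576 × 8051] = 11895.5612
r = -11016 / 11895.5612 ≈ -0.926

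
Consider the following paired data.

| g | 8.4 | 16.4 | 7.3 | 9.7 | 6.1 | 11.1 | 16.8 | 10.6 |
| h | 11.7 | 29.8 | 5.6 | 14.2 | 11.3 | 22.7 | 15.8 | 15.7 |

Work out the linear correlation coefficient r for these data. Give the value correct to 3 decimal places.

0.726

n = 8, Σg = 86.4, Σh = 126.8, Σg² = 1041.92, Σh² = 2397.04, Σgh = 1518.38
nΣgh − ΣgΣh = 12147.04 − 10955.52 = 1191.52
nΣg² − (Σg)² = 8335.36 − 7464.96 = 870.4; nΣh² − (Σh)² = 19176.32 − 16078.24 = 3098.08
r = 1191.52 / √(870.4 × 3098.08) = 1191.52 / 1642.1233 ≈ 0.726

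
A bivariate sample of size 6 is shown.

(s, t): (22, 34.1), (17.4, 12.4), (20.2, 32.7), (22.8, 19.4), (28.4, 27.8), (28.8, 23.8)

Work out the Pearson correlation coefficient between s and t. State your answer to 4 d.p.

0.2624

n = 6, Σs = 139.6, Σt = 150.2, Σs² = 3350.64, Σt² = 4101.5, Σst = 3543.78
nΣst − ΣsΣt = 21262.68 − 20967.92 = 294.76
nΣs² − (Σs)² = 20103.84 − 19488.16 = 615.68; nΣt² − (Σt)² = 24609 − 22560.04 = 2048.96
r = 294.76 / √(615.68 × 2048.96) = 294.76 / 1123.1668 ≈ 0.2624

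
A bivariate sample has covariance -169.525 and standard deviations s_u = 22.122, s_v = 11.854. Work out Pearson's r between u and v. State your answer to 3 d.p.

r = Cov(u,v) / (s_u · s_v) = -169.525 / (22.122 × 11.854)
  = -169.525 / 262.2342 ≈ -0.646

-0.646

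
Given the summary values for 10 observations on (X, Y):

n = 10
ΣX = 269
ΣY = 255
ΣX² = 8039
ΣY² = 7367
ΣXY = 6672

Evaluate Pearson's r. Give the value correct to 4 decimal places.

-0.2251

r = (nΣXY − ΣXΣY) / √[(nΣX² − (ΣX)²)(nΣY² − (ΣY)²)]
Numerator: 10×6672 − 269×255 = -1875
Denominator: √[(80390 − 72361)(73670 − 65025)] = √[8029 × 8645] = 8331.3087
r = -1875 / 8331.3087 ≈ -0.2251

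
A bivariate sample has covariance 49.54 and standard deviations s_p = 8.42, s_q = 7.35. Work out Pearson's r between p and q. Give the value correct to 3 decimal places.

0.800

r = Cov(p,q) / (s_p · s_q) = 49.54 / (8.42 × 7.35)
  = 49.54 / 61.8870 ≈ 0.800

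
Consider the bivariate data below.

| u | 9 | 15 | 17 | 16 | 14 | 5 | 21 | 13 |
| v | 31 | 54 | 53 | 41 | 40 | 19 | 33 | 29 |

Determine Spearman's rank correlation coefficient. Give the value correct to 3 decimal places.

Rank u: 2, 5, 7, 6, 4, 1, 8, 3
Rank v: 3, 8, 7, 6, 5, 1, 4, 2
d = rank(u) − rank(v): -1, -3, 0, 0, -1, 0, 4, 1; Σd² = 28
ρ = 1 − 6Σd² / [n(n²−1)] = 1 − 6×28 / (8×63) = 1 − 168/504 ≈ 0.667

0.667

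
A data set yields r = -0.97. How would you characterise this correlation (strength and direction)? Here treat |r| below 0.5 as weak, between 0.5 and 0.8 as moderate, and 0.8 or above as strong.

strong negative

r = -0.97 < 0 so the relationship is negative.
|r| = 0.97, which falls in the strong range.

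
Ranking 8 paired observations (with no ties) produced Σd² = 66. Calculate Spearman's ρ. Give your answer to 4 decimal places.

0.2143

ρ = 1 − 6Σd² / [n(n²−1)] = 1 − 6×66 / (8×63)
  = 1 − 396/504 = 1 − 0.78571 ≈ 0.2143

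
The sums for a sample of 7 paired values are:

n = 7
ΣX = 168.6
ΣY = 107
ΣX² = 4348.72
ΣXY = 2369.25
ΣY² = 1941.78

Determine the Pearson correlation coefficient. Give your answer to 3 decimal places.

r = (nΣXY − ΣXΣY) / √[(nΣX² − (ΣX)²)(nΣY² − (ΣY)²)]
Numerator: 7×2369.25 − 168.6×107 = -1455.45
Denominator: √[(30441.04 − 28425.96)(13592.46 − 11449)] = √[2015.08 × 2143.46] = 2078.2789
r = -1455.45 / 2078.2789 ≈ -0.700

-0.700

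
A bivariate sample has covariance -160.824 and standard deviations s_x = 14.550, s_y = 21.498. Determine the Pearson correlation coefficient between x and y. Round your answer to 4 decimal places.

r = Cov(x,y) / (s_x · s_y) = -160.824 / (14.550 × 21.498)
  = -160.824 / 312.7959 ≈ -0.5141

-0.5141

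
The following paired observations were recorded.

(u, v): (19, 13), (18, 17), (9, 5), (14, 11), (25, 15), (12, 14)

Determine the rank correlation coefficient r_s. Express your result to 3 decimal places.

Rank u: 5, 4, 1, 3, 6, 2
Rank v: 3, 6, 1, 2, 5, 4
d = rank(u) − rank(v): 2, -2, 0, 1, 1, -2; Σd² = 14
ρ = 1 − 6Σd² / [n(n²−1)] = 1 − 6×14 / (6×35) = 1 − 84/210 ≈ 0.600

0.600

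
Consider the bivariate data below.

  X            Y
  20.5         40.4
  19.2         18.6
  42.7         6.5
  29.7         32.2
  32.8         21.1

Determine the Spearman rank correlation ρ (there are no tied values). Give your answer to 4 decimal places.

Rank X: 2, 1, 5, 3, 4
Rank Y: 5, 2, 1, 4, 3
d = rank(X) − rank(Y): -3, -1, 4, -1, 1; Σd² = 28
ρ = 1 − 6Σd² / [n(n²−1)] = 1 − 6×28 / (5×24) = 1 − 168/120 ≈ -0.4000

-0.4000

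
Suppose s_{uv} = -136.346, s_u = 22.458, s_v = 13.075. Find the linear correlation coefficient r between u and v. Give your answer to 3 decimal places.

r = Cov(u,v) / (s_u · s_v) = -136.346 / (22.458 × 13.075)
  = -136.346 / 293.6383 ≈ -0.464

-0.464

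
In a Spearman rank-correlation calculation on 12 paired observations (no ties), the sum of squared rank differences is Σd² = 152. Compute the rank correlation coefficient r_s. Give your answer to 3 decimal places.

ρ = 1 − 6Σd² / [n(n²−1)] = 1 − 6×152 / (12×143)
  = 1 − 912/1716 = 1 − 0.5315 ≈ 0.469

0.469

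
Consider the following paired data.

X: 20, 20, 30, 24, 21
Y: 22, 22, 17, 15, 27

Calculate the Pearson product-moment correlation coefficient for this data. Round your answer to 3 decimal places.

-0.649

n = 5, ΣX = 115, ΣY = 103, ΣX² = 2717, ΣY² = 2211, ΣXY = 2317
nΣXY − ΣXΣY = 11585 − 11845 = -260
nΣX² − (ΣX)² = 13585 − 13225 = 360; nΣY² − (ΣY)² = 11055 − 10609 = 446
r = -260 / √(360 × 446) = -260 / 400.6994 ≈ -0.649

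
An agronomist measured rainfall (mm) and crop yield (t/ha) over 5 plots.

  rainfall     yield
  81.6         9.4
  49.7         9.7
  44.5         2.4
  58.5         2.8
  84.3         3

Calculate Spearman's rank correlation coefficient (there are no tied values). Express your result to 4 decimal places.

0.3000

Rank rainfall: 4, 2, 1, 3, 5
Rank yield: 4, 5, 1, 2, 3
d = rank(rainfall) − rank(yield): 0, -3, 0, 1, 2; Σd² = 14
ρ = 1 − 6Σd² / [n(n²−1)] = 1 − 6×14 / (5×24) = 1 − 84/120 ≈ 0.3000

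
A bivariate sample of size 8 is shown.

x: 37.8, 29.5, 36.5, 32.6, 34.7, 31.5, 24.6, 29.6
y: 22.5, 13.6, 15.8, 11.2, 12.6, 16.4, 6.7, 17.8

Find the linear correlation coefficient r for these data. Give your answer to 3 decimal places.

n = 8, Σx = 256.8, Σy = 116.6, Σx² = 8371.76, Σy² = 1855.74, Σxy = 3839.04
nΣxy − ΣxΣy = 30712.32 − 29942.88 = 769.44
nΣx² − (Σx)² = 66974.08 − 65946.24 = 1027.84; nΣy² − (Σy)² = 14845.92 − 13595.56 = 1250.36
r = 769.44 / √(1027.84 × 1250.36) = 769.44 / 1133.6534 ≈ 0.679

0.679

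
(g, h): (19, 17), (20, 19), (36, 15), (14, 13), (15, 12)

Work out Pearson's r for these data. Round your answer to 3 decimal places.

0.238

n = 5, Σg = 104, Σh = 76, Σg² = 2478, Σh² = 1188, Σgh = 1605
nΣgh − ΣgΣh = 8025 − 7904 = 121
nΣg² − (Σg)² = 12390 − 10816 = 1574; nΣh² − (Σh)² = 5940 − 5776 = 164
r = 121 / √(1574 × 164) = 121 / 508.0709 ≈ 0.238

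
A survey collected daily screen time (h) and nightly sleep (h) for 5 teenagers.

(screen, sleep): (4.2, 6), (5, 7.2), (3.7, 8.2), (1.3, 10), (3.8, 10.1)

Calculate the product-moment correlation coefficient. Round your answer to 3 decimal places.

n = 5, Σx = 18, Σy = 41.5, Σx² = 72.46, Σy² = 357.09, Σxy = 142.92
nΣxy − ΣxΣy = 714.6 − 747 = -32.4
nΣx² − (Σx)² = 362.3 − 324 = 38.3; nΣy² − (Σy)² = 1785.45 − 1722.25 = 63.2
r = -32.4 / √(38.3 × 63.2) = -32.4 / 49.1992 ≈ -0.659

-0.659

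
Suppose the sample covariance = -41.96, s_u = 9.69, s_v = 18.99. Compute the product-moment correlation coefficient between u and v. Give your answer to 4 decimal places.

-0.2280

r = Cov(u,v) / (s_u · s_v) = -41.96 / (9.69 × 18.99)
  = -41.96 / 184.0131 ≈ -0.2280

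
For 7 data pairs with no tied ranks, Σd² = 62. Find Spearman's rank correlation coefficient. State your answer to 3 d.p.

ρ = 1 − 6Σd² / [n(n²−1)] = 1 − 6×62 / (7×48)
  = 1 − 372/336 = 1 − 1.1071 ≈ -0.107

-0.107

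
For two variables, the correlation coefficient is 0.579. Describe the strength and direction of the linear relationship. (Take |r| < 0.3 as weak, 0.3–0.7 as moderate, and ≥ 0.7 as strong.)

moderate positive

r = 0.579 > 0 so the relationship is positive.
|r| = 0.579, which falls in the moderate range.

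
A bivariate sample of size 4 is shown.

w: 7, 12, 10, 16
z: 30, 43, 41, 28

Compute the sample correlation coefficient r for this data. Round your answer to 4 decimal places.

-0.1570

n = 4, Σw = 45, Σz = 142, Σw² = 549, Σz² = 5214, Σwz = 1584
nΣwz − ΣwΣz = 6336 − 6390 = -54
nΣw² − (Σw)² = 2196 − 2025 = 171; nΣz² − (Σz)² = 20856 − 20164 = 692
r = -54 / √(171 × 692) = -54 / 343.9942 ≈ -0.1570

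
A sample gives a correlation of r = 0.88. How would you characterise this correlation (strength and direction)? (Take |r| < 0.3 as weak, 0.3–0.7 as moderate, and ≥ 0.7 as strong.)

r = 0.88 > 0 so the relationship is positive.
|r| = 0.88, which falls in the strong range.

strong positive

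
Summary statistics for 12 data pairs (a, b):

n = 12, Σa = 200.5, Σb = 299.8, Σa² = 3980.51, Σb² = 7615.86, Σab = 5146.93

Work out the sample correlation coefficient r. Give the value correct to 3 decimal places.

0.489

r = (nΣab − ΣaΣb) / √[(nΣa² − (Σa)²)(nΣb² − (Σb)²)]
Numerator: 12×5146.93 − 200.5×299.8 = 1653.26
Denominator: √[(47766.12 − 40200.25)(91390.32 − 89880.04)] = √[7565.87 × 1510.28] = 3380.3228
r = 1653.26 / 3380.3228 ≈ 0.489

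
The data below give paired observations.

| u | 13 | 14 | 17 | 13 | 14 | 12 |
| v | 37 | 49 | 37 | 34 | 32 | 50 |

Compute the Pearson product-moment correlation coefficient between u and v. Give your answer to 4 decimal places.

-0.3029

n = 6, Σu = 83, Σv = 239, Σu² = 1163, Σv² = 9819, Σuv = 3286
nΣuv − ΣuΣv = 19716 − 19837 = -121
nΣu² − (Σu)² = 6978 − 6889 = 89; nΣv² − (Σv)² = 58914 − 57121 = 1793
r = -121 / √(89 × 1793) = -121 / 399.4709 ≈ -0.3029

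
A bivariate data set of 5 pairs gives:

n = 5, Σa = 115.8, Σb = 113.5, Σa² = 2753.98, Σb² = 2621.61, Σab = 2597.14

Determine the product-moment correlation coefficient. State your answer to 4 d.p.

-0.5526

r = (nΣab − ΣaΣb) / √[(nΣa² − (Σa)²)(nΣb² − (Σb)²)]
Numerator: 5×2597.14 − 115.8×113.5 = -157.6
Denominator: √[(13769.9 − 13409.64)(13108.05 − 12882.25)] = √[360.26 × 225.8] = 285.2134
r = -157.6 / 285.2134 ≈ -0.5526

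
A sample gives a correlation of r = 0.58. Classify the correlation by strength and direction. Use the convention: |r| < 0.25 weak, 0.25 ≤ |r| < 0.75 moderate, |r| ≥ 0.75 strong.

r = 0.58 > 0 so the relationship is positive.
|r| = 0.58, which falls in the moderate range.

moderate positive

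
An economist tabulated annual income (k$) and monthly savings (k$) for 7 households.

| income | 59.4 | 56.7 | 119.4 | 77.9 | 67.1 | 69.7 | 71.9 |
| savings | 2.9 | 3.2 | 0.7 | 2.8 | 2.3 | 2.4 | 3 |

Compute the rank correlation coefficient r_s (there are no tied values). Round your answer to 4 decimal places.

-0.5714

Rank income: 2, 1, 7, 6, 3, 4, 5
Rank savings: 5, 7, 1, 4, 2, 3, 6
d = rank(income) − rank(savings): -3, -6, 6, 2, 1, 1, -1; Σd² = 88
ρ = 1 − 6Σd² / [n(n²−1)] = 1 − 6×88 / (7×48) = 1 − 528/336 ≈ -0.5714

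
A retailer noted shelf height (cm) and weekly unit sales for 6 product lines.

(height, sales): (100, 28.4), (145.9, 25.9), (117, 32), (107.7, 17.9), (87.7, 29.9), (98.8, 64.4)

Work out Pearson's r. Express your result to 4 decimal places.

n = 6, Σx = 657.1, Σy = 198.5, Σx² = 74027.83, Σy² = 7863.15, Σxy = 21275.59
nΣxy − ΣxΣy = 127653.54 − 130434.35 = -2780.81
nΣx² − (Σx)² = 444166.98 − 431780.41 = 12386.57; nΣy² − (Σy)² = 47178.9 − 39402.25 = 7776.65
r = -2780.81 / √(12386.57 × 7776.65) = -2780.81 / 9814.5820 ≈ -0.2833

-0.2833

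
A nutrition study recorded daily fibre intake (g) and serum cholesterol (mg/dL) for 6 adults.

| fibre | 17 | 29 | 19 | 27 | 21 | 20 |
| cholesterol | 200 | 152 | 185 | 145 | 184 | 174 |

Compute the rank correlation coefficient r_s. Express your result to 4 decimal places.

-0.8857

Rank fibre: 1, 6, 2, 5, 4, 3
Rank cholesterol: 6, 2, 5, 1, 4, 3
d = rank(fibre) − rank(cholesterol): -5, 4, -3, 4, 0, 0; Σd² = 66
ρ = 1 − 6Σd² / [n(n²−1)] = 1 − 6×66 / (6×35) = 1 − 396/210 ≈ -0.8857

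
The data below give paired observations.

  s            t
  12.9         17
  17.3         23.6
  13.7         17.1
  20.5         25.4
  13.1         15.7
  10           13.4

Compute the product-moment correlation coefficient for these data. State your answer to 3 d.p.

0.979

n = 6, Σs = 87.5, Σt = 112.2, Σs² = 1345.25, Σt² = 2209.58, Σst = 1722.22
nΣst − ΣsΣt = 10333.32 − 9817.5 = 515.82
nΣs² − (Σs)² = 8071.5 − 7656.25 = 415.25; nΣt² − (Σt)² = 13257.48 − 12588.84 = 668.64
r = 515.82 / √(415.25 × 668.64) = 515.82 / 526.9277 ≈ 0.979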